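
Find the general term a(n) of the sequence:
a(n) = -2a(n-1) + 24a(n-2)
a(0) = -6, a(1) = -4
Characteristic equation: x² + 2x - 24 = 0, which factors as (x - (-6))(x - (4)) = 0.
Roots r₁ = -6, r₂ = 4 (distinct).
General solution: a(n) = A·(-6)^n + B·(4)^n.
From a(0) = -6: A + B = -6.
From a(1) = -4: -6A + 4B = -4.
Solving: A = -2, B = -4.
So a(n) = - 2 \left(-6\right)^{n} - 4 \cdot 4^{n}.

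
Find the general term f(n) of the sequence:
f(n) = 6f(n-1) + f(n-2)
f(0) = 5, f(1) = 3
Characteristic equation: x² - 6x - 1 = 0.
Discriminant Δ = (6)² + 4·(1) = 40.
Roots r₁,₂ = (6 ± √40)/2, so r₁ = 3 + \sqrt{10}, r₂ = 3 - \sqrt{10}.
General solution: f(n) = A·r₁^n + B·r₂^n.
From the initial conditions, A + B = 5 and r₁A + r₂B = 3.
Since r₁ - r₂ = √40: A = (3 - (5)r₂)/√40 = \frac{5}{2} - \frac{3 \sqrt{10}}{5}, and B = 5 - A = \frac{3 \sqrt{10}}{5} + \frac{5}{2}.
So f(n) = \left(\frac{5}{2} - \frac{3 \sqrt{10}}{5}\right)\left(3 + \sqrt{10}\right)^n + \left(\frac{3 \sqrt{10}}{5} + \frac{5}{2}\right)\left(3 - \sqrt{10}\right)^n.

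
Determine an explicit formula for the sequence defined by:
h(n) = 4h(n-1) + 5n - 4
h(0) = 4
First-order linear with linear forcing.
Homogeneous solution: h_h(n) = A·(4)^n.
Try particular h_p(n) = pn + q. Substituting:
  pn + q = 4(p(n-1) + q) + 5n - 4.
Matching the n-coefficient: p = 4p + 5 ⇒ p = - \frac{5}{3}.
Matching constants: q = -4p + 4q - 4 ⇒ q = - \frac{8}{9}.
General: h(n) = A·(4)^n - \frac{5 n}{3} - \frac{8}{9}.
Apply h(0) = 4: A - \frac{8}{9} = 4 ⇒ A = \frac{44}{9}.
So h(n) = \frac{44 \cdot 4^{n}}{9} - \frac{5 n}{3} - \frac{8}{9}.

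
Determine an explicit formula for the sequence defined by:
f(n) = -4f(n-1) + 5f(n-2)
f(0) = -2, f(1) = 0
Characteristic equation: x² + 4x - 5 = 0, which factors as (x - (1))(x - (-5)) = 0.
Roots r₁ = 1, r₂ = -5 (distinct).
General solution: f(n) = A·(1)^n + B·(-5)^n.
From f(0) = -2: A + B = -2.
From f(1) = 0: A - 5B = 0.
Solving: A = - \frac{5}{3}, B = - \frac{1}{3}.
So f(n) = - \frac{\left(-5\right)^{n}}{3} - \frac{5}{3}.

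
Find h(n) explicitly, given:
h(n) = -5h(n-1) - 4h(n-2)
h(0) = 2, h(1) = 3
Characteristic equation: x² + 5x + 4 = 0, which factors as (x - (-4))(x - (-1)) = 0.
Roots r₁ = -4, r₂ = -1 (distinct).
General solution: h(n) = A·(-4)^n + B·(-1)^n.
From h(0) = 2: A + B = 2.
From h(1) = 3: -4A - B = 3.
Solving: A = - \frac{5}{3}, B = \frac{11}{3}.
So h(n) = \frac{11 \left(-1\right)^{n}}{3} - \frac{5 \left(-4\right)^{n}}{3}.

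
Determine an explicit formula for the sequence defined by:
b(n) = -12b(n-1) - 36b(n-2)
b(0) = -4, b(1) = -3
Characteristic equation: x² + 12x + 36 = 0, which is (x - (-6))².
Repeated root r = -6.
General solution: b(n) = (A + Bn)·(-6)^n.
From b(0) = -4: A = -4.
From b(1) = -3: (A + B)·(-6) = -3 ⇒ B = \frac{9}{2}.
So b(n) = \left(\frac{9 n}{2} - 4\right) \cdot (-6)^n.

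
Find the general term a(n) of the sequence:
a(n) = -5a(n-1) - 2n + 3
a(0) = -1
First-order linear with linear forcing.
Homogeneous solution: a_h(n) = A·(-5)^n.
Try particular a_p(n) = pn + q. Substituting:
  pn + q = -5(p(n-1) + q) - 2n + 3.
Matching the n-coefficient: p = -5p - 2 ⇒ p = - \frac{1}{3}.
Matching constants: q = 5p - 5q + 3 ⇒ q = \frac{2}{9}.
General: a(n) = A·(-5)^n - \frac{n}{3} + \frac{2}{9}.
Apply a(0) = -1: A + \frac{2}{9} = -1 ⇒ A = - \frac{11}{9}.
So a(n) = - \frac{11 \left(-5\right)^{n}}{9} - \frac{n}{3} + \frac{2}{9}.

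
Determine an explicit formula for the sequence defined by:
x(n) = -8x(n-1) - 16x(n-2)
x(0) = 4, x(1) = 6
Characteristic equation: x² + 8x + 16 = 0, which is (x - (-4))².
Repeated root r = -4.
General solution: x(n) = (A + Bn)·(-4)^n.
From x(0) = 4: A = 4.
From x(1) = 6: (A + B)·(-4) = 6 ⇒ B = - \frac{11}{2}.
So x(n) = \left(4 - \frac{11 n}{2}\right) \cdot (-4)^n.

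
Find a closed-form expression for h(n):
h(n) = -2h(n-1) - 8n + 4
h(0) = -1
First-order linear with linear forcing.
Homogeneous solution: h_h(n) = A·(-2)^n.
Try particular h_p(n) = pn + q. Substituting:
  pn + q = -2(p(n-1) + q) - 8n + 4.
Matching the n-coefficient: p = -2p - 8 ⇒ p = - \frac{8}{3}.
Matching constants: q = 2p - 2q + 4 ⇒ q = - \frac{4}{9}.
General: h(n) = A·(-2)^n - \frac{8 n}{3} - \frac{4}{9}.
Apply h(0) = -1: A - \frac{4}{9} = -1 ⇒ A = - \frac{5}{9}.
So h(n) = - \frac{5 \left(-2\right)^{n}}{9} - \frac{8 n}{3} - \frac{4}{9}.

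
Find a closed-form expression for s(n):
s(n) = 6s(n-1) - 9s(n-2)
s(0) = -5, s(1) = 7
Characteristic equation: x² - 6x + 9 = 0, which is (x - (3))².
Repeated root r = 3.
General solution: s(n) = (A + Bn)·(3)^n.
From s(0) = -5: A = -5.
From s(1) = 7: (A + B)·(3) = 7 ⇒ B = \frac{22}{3}.
So s(n) = \left(\frac{22 n}{3} - 5\right) \cdot (3)^n.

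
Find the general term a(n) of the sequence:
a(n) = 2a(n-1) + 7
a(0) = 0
First-order linear non-homogeneous.
Homogeneous solution: a_h(n) = A·(2)^n.
Try constant particular solution a_p = K: K = 2K + 7 ⇒ K = -7.
General: a(n) = A·(2)^n - 7.
Apply a(0) = 0: A - 7 = 0 ⇒ A = 7.
So a(n) = 7 \cdot 2^{n} - 7.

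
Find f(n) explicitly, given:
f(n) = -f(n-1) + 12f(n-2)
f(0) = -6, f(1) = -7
Characteristic equation: x² + x - 12 = 0, which factors as (x - (3))(x - (-4)) = 0.
Roots r₁ = 3, r₂ = -4 (distinct).
General solution: f(n) = A·(3)^n + B·(-4)^n.
From f(0) = -6: A + B = -6.
From f(1) = -7: 3A - 4B = -7.
Solving: A = - \frac{31}{7}, B = - \frac{11}{7}.
So f(n) = - \frac{11 \left(-4\right)^{n}}{7} - \frac{31 \cdot 3^{n}}{7}.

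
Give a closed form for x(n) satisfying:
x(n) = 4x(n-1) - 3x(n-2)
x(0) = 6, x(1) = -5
Characteristic equation: x² - 4x + 3 = 0, which factors as (x - (1))(x - (3)) = 0.
Roots r₁ = 1, r₂ = 3 (distinct).
General solution: x(n) = A·(1)^n + B·(3)^n.
From x(0) = 6: A + B = 6.
From x(1) = -5: A + 3B = -5.
Solving: A = \frac{23}{2}, B = - \frac{11}{2}.
So x(n) = \frac{23}{2} - \frac{11 \cdot 3^{n}}{2}.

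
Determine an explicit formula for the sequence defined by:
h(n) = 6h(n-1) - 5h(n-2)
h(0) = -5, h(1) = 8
Characteristic equation: x² - 6x + 5 = 0, which factors as (x - (5))(x - (1)) = 0.
Roots r₁ = 5, r₂ = 1 (distinct).
General solution: h(n) = A·(5)^n + B·(1)^n.
From h(0) = -5: A + B = -5.
From h(1) = 8: 5A + B = 8.
Solving: A = \frac{13}{4}, B = - \frac{33}{4}.
So h(n) = \frac{13 \cdot 5^{n}}{4} - \frac{33}{4}.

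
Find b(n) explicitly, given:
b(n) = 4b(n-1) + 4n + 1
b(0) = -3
First-order linear with linear forcing.
Homogeneous solution: b_h(n) = A·(4)^n.
Try particular b_p(n) = pn + q. Substituting:
  pn + q = 4(p(n-1) + q) + 4n + 1.
Matching the n-coefficient: p = 4p + 4 ⇒ p = - \frac{4}{3}.
Matching constants: q = -4p + 4q + 1 ⇒ q = - \frac{19}{9}.
General: b(n) = A·(4)^n - \frac{4 n}{3} - \frac{19}{9}.
Apply b(0) = -3: A - \frac{19}{9} = -3 ⇒ A = - \frac{8}{9}.
So b(n) = - \frac{8 \cdot 4^{n}}{9} - \frac{4 n}{3} - \frac{19}{9}.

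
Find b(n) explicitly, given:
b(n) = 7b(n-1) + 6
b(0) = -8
First-order linear non-homogeneous.
Homogeneous solution: b_h(n) = A·(7)^n.
Try constant particular solution b_p = K: K = 7K + 6 ⇒ K = -1.
General: b(n) = A·(7)^n - 1.
Apply b(0) = -8: A - 1 = -8 ⇒ A = -7.
So b(n) = - 7 \cdot 7^{n} - 1.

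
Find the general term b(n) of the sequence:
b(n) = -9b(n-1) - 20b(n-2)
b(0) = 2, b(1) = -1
Characteristic equation: x² + 9x + 20 = 0, which factors as (x - (-5))(x - (-4)) = 0.
Roots r₁ = -5, r₂ = -4 (distinct).
General solution: b(n) = A·(-5)^n + B·(-4)^n.
From b(0) = 2: A + B = 2.
From b(1) = -1: -5A - 4B = -1.
Solving: A = -7, B = 9.
So b(n) = 9 \left(-4\right)^{n} - 7 \left(-5\right)^{n}.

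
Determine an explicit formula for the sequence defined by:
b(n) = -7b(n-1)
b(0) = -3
This is a homogeneous first-order recurrence with ratio -7.
By induction b(n) = b(0) · (-7)^n = - 3 \left(-7\right)^{n}.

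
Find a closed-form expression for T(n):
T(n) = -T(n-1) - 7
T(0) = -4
First-order linear non-homogeneous.
Homogeneous solution: T_h(n) = A·(-1)^n.
Try constant particular solution T_p = K: K = -K - 7 ⇒ K = - \frac{7}{2}.
General: T(n) = A·(-1)^n - \frac{7}{2}.
Apply T(0) = -4: A - \frac{7}{2} = -4 ⇒ A = - \frac{1}{2}.
So T(n) = - \frac{\left(-1\right)^{n}}{2} - \frac{7}{2}.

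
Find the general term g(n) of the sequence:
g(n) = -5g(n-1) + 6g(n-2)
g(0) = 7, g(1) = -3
Characteristic equation: x² + 5x - 6 = 0, which factors as (x - (-6))(x - (1)) = 0.
Roots r₁ = -6, r₂ = 1 (distinct).
General solution: g(n) = A·(-6)^n + B·(1)^n.
From g(0) = 7: A + B = 7.
From g(1) = -3: -6A + B = -3.
Solving: A = \frac{10}{7}, B = \frac{39}{7}.
So g(n) = \frac{10 \left(-6\right)^{n}}{7} + \frac{39}{7}.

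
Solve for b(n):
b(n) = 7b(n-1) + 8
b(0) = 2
First-order linear non-homogeneous.
Homogeneous solution: b_h(n) = A·(7)^n.
Try constant particular solution b_p = K: K = 7K + 8 ⇒ K = - \frac{4}{3}.
General: b(n) = A·(7)^n - \frac{4}{3}.
Apply b(0) = 2: A - \frac{4}{3} = 2 ⇒ A = \frac{10}{3}.
So b(n) = \frac{10 \cdot 7^{n}}{3} - \frac{4}{3}.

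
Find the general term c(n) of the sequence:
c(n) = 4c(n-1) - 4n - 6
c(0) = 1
First-order linear with linear forcing.
Homogeneous solution: c_h(n) = A·(4)^n.
Try particular c_p(n) = pn + q. Substituting:
  pn + q = 4(p(n-1) + q) - 4n - 6.
Matching the n-coefficient: p = 4p - 4 ⇒ p = \frac{4}{3}.
Matching constants: q = -4p + 4q - 6 ⇒ q = \frac{34}{9}.
General: c(n) = A·(4)^n + \frac{4 n}{3} + \frac{34}{9}.
Apply c(0) = 1: A + \frac{34}{9} = 1 ⇒ A = - \frac{25}{9}.
So c(n) = - \frac{25 \cdot 4^{n}}{9} + \frac{4 n}{3} + \frac{34}{9}.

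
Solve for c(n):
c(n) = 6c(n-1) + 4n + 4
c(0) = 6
First-order linear with linear forcing.
Homogeneous solution: c_h(n) = A·(6)^n.
Try particular c_p(n) = pn + q. Substituting:
  pn + q = 6(p(n-1) + q) + 4n + 4.
Matching the n-coefficient: p = 6p + 4 ⇒ p = - \frac{4}{5}.
Matching constants: q = -6p + 6q + 4 ⇒ q = - \frac{44}{25}.
General: c(n) = A·(6)^n - \frac{4 n}{5} - \frac{44}{25}.
Apply c(0) = 6: A - \frac{44}{25} = 6 ⇒ A = \frac{194}{25}.
So c(n) = \frac{194 \cdot 6^{n}}{25} - \frac{4 n}{5} - \frac{44}{25}.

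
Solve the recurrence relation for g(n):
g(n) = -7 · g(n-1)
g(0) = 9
Pure geometric recurrence with ratio -7.
By induction g(n) = g(0) · (-7)^n = 9 \left(-7\right)^{n}.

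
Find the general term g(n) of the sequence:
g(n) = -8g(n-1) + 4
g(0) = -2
First-order linear non-homogeneous.
Homogeneous solution: g_h(n) = A·(-8)^n.
Try constant particular solution g_p = K: K = -8K + 4 ⇒ K = \frac{4}{9}.
General: g(n) = A·(-8)^n + \frac{4}{9}.
Apply g(0) = -2: A + \frac{4}{9} = -2 ⇒ A = - \frac{22}{9}.
So g(n) = \frac{4}{9} - \frac{22 \left(-8\right)^{n}}{9}.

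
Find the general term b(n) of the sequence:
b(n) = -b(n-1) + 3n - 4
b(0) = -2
First-order linear with linear forcing.
Homogeneous solution: b_h(n) = A·(-1)^n.
Try particular b_p(n) = pn + q. Substituting:
  pn + q = -(p(n-1) + q) + 3n - 4.
Matching the n-coefficient: p = -p + 3 ⇒ p = \frac{3}{2}.
Matching constants: q = p - q - 4 ⇒ q = - \frac{5}{4}.
General: b(n) = A·(-1)^n + \frac{3 n}{2} - \frac{5}{4}.
Apply b(0) = -2: A - \frac{5}{4} = -2 ⇒ A = - \frac{3}{4}.
So b(n) = - \frac{3 \left(-1\right)^{n}}{4} + \frac{3 n}{2} - \frac{5}{4}.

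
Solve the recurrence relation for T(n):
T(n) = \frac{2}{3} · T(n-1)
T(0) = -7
Pure geometric recurrence with ratio \frac{2}{3}.
By induction T(n) = T(0) · (\frac{2}{3})^n = - 7 \left(\frac{2}{3}\right)^{n}.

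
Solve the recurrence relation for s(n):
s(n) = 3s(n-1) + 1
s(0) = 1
First-order linear non-homogeneous.
Homogeneous solution: s_h(n) = A·(3)^n.
Try constant particular solution s_p = K: K = 3K + 1 ⇒ K = - \frac{1}{2}.
General: s(n) = A·(3)^n - \frac{1}{2}.
Apply s(0) = 1: A - \frac{1}{2} = 1 ⇒ A = \frac{3}{2}.
So s(n) = \frac{3 \cdot 3^{n}}{2} - \frac{1}{2}.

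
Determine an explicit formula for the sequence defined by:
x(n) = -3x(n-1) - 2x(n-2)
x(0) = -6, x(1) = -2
Characteristic equation: x² + 3x + 2 = 0, which factors as (x - (-2))(x - (-1)) = 0.
Roots r₁ = -2, r₂ = -1 (distinct).
General solution: x(n) = A·(-2)^n + B·(-1)^n.
From x(0) = -6: A + B = -6.
From x(1) = -2: -2A - B = -2.
Solving: A = 8, B = -14.
So x(n) = - 14 \left(-1\right)^{n} + 8 \left(-2\right)^{n}.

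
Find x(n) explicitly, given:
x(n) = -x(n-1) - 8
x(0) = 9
First-order linear non-homogeneous.
Homogeneous solution: x_h(n) = A·(-1)^n.
Try constant particular solution x_p = K: K = -K - 8 ⇒ K = -4.
General: x(n) = A·(-1)^n - 4.
Apply x(0) = 9: A - 4 = 9 ⇒ A = 13.
So x(n) = 13 \left(-1\right)^{n} - 4.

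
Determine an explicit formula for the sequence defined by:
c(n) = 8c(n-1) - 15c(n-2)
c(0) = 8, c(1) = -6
Characteristic equation: x² - 8x + 15 = 0, which factors as (x - (5))(x - (3)) = 0.
Roots r₁ = 5, r₂ = 3 (distinct).
General solution: c(n) = A·(5)^n + B·(3)^n.
From c(0) = 8: A + B = 8.
From c(1) = -6: 5A + 3B = -6.
Solving: A = -15, B = 23.
So c(n) = 23 \cdot 3^{n} - 15 \cdot 5^{n}.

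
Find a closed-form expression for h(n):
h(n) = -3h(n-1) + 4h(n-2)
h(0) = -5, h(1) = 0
Characteristic equation: x² + 3x - 4 = 0, which factors as (x - (1))(x - (-4)) = 0.
Roots r₁ = 1, r₂ = -4 (distinct).
General solution: h(n) = A·(1)^n + B·(-4)^n.
From h(0) = -5: A + B = -5.
From h(1) = 0: A - 4B = 0.
Solving: A = -4, B = -1.
So h(n) = - \left(-4\right)^{n} - 4.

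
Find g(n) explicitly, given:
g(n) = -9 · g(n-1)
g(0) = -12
Pure geometric recurrence with ratio -9.
By induction g(n) = g(0) · (-9)^n = - 12 \left(-9\right)^{n}.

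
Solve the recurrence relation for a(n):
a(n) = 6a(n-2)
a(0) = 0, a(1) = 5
Characteristic equation: x² - 6 = 0.
Discriminant Δ = (0)² + 4·(6) = 24.
Roots r₁,₂ = (0 ± √24)/2, so r₁ = \sqrt{6}, r₂ = - \sqrt{6}.
General solution: a(n) = A·r₁^n + B·r₂^n.
From the initial conditions, A + B = 0 and r₁A + r₂B = 5.
Since r₁ - r₂ = √24: A = (5 - (0)r₂)/√24 = \frac{5 \sqrt{6}}{12}, and B = 0 - A = - \frac{5 \sqrt{6}}{12}.
So a(n) = \left(\frac{5 \sqrt{6}}{12}\right)\left(\sqrt{6}\right)^n + \left(- \frac{5 \sqrt{6}}{12}\right)\left(- \sqrt{6}\right)^n.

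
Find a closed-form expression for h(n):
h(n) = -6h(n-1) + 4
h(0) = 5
First-order linear non-homogeneous.
Homogeneous solution: h_h(n) = A·(-6)^n.
Try constant particular solution h_p = K: K = -6K + 4 ⇒ K = \frac{4}{7}.
General: h(n) = A·(-6)^n + \frac{4}{7}.
Apply h(0) = 5: A + \frac{4}{7} = 5 ⇒ A = \frac{31}{7}.
So h(n) = \frac{31 \left(-6\right)^{n}}{7} + \frac{4}{7}.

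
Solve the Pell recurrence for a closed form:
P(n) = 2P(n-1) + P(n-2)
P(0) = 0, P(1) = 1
This is the Pell sequence.
Characteristic equation: x² - 2x - 1 = 0; roots r₁ = 1 + \sqrt{2}, r₂ = 1 - \sqrt{2}.
General: P(n) = A·r₁^n + B·r₂^n. Solving with P(0)=0, P(1)=1 gives A = \frac{\sqrt{2}}{4}, B = - \frac{\sqrt{2}}{4}.
So P(n) = \frac{\sqrt{2} \left(- \left(1 - \sqrt{2}\right)^{n} + \left(1 + \sqrt{2}\right)^{n}\right)}{4}.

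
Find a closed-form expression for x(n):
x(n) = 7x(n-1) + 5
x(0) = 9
First-order linear non-homogeneous.
Homogeneous solution: x_h(n) = A·(7)^n.
Try constant particular solution x_p = K: K = 7K + 5 ⇒ K = - \frac{5}{6}.
General: x(n) = A·(7)^n - \frac{5}{6}.
Apply x(0) = 9: A - \frac{5}{6} = 9 ⇒ A = \frac{59}{6}.
So x(n) = \frac{59 \cdot 7^{n}}{6} - \frac{5}{6}.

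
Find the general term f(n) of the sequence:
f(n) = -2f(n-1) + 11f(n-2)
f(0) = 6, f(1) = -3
Characteristic equation: x² + 2x - 11 = 0.
Discriminant Δ = (-2)² + 4·(11) = 48.
Roots r₁,₂ = (-2 ± √48)/2, so r₁ = -1 + 2 \sqrt{3}, r₂ = - 2 \sqrt{3} - 1.
General solution: f(n) = A·r₁^n + B·r₂^n.
From the initial conditions, A + B = 6 and r₁A + r₂B = -3.
Since r₁ - r₂ = √48: A = (-3 - (6)r₂)/√48 = \frac{\sqrt{3}}{4} + 3, and B = 6 - A = 3 - \frac{\sqrt{3}}{4}.
So f(n) = \left(\frac{\sqrt{3}}{4} + 3\right)\left(-1 + 2 \sqrt{3}\right)^n + \left(3 - \frac{\sqrt{3}}{4}\right)\left(- 2 \sqrt{3} - 1\right)^n.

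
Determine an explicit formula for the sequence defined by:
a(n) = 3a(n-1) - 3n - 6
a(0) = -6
First-order linear with linear forcing.
Homogeneous solution: a_h(n) = A·(3)^n.
Try particular a_p(n) = pn + q. Substituting:
  pn + q = 3(p(n-1) + q) - 3n - 6.
Matching the n-coefficient: p = 3p - 3 ⇒ p = \frac{3}{2}.
Matching constants: q = -3p + 3q - 6 ⇒ q = \frac{21}{4}.
General: a(n) = A·(3)^n + \frac{3 n}{2} + \frac{21}{4}.
Apply a(0) = -6: A + \frac{21}{4} = -6 ⇒ A = - \frac{45}{4}.
So a(n) = - \frac{45 \cdot 3^{n}}{4} + \frac{3 n}{2} + \frac{21}{4}.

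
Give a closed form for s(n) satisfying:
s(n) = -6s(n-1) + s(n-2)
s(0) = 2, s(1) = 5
Characteristic equation: x² + 6x - 1 = 0.
Discriminant Δ = (-6)² + 4·(1) = 40.
Roots r₁,₂ = (-6 ± √40)/2, so r₁ = -3 + \sqrt{10}, r₂ = - \sqrt{10} - 3.
General solution: s(n) = A·r₁^n + B·r₂^n.
From the initial conditions, A + B = 2 and r₁A + r₂B = 5.
Since r₁ - r₂ = √40: A = (5 - (2)r₂)/√40 = 1 + \frac{11 \sqrt{10}}{20}, and B = 2 - A = 1 - \frac{11 \sqrt{10}}{20}.
So s(n) = \left(1 + \frac{11 \sqrt{10}}{20}\right)\left(-3 + \sqrt{10}\right)^n + \left(1 - \frac{11 \sqrt{10}}{20}\right)\left(- \sqrt{10} - 3\right)^n.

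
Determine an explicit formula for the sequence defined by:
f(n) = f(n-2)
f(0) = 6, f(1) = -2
Characteristic equation: x² - 1 = 0, which factors as (x - (1))(x - (-1)) = 0.
Roots r₁ = 1, r₂ = -1 (distinct).
General solution: f(n) = A·(1)^n + B·(-1)^n.
From f(0) = 6: A + B = 6.
From f(1) = -2: A - B = -2.
Solving: A = 2, B = 4.
So f(n) = 4 \left(-1\right)^{n} + 2.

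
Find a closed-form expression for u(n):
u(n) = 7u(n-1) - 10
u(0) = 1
First-order linear non-homogeneous.
Homogeneous solution: u_h(n) = A·(7)^n.
Try constant particular solution u_p = K: K = 7K - 10 ⇒ K = \frac{5}{3}.
General: u(n) = A·(7)^n + \frac{5}{3}.
Apply u(0) = 1: A + \frac{5}{3} = 1 ⇒ A = - \frac{2}{3}.
So u(n) = \frac{5}{3} - \frac{2 \cdot 7^{n}}{3}.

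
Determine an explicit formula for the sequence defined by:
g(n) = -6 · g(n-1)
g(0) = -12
Pure geometric recurrence with ratio -6.
By induction g(n) = g(0) · (-6)^n = - 12 \left(-6\right)^{n}.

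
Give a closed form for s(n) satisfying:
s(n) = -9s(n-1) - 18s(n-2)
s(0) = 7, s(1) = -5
Characteristic equation: x² + 9x + 18 = 0, which factors as (x - (-3))(x - (-6)) = 0.
Roots r₁ = -3, r₂ = -6 (distinct).
General solution: s(n) = A·(-3)^n + B·(-6)^n.
From s(0) = 7: A + B = 7.
From s(1) = -5: -3A - 6B = -5.
Solving: A = \frac{37}{3}, B = - \frac{16}{3}.
So s(n) = \frac{37 \left(-3\right)^{n}}{3} - \frac{16 \left(-6\right)^{n}}{3}.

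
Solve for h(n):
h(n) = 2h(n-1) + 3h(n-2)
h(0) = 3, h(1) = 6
Characteristic equation: x² - 2x - 3 = 0, which factors as (x - (-1))(x - (3)) = 0.
Roots r₁ = -1, r₂ = 3 (distinct).
General solution: h(n) = A·(-1)^n + B·(3)^n.
From h(0) = 3: A + B = 3.
From h(1) = 6: -A + 3B = 6.
Solving: A = \frac{3}{4}, B = \frac{9}{4}.
So h(n) = \frac{3 \left(-1\right)^{n}}{4} + \frac{9 \cdot 3^{n}}{4}.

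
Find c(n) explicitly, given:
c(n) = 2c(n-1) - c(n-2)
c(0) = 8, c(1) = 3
Characteristic equation: x² - 2x + 1 = 0, which is (x - (1))².
Repeated root r = 1.
General solution: c(n) = (A + Bn)·(1)^n.
From c(0) = 8: A = 8.
From c(1) = 3: (A + B)·(1) = 3 ⇒ B = -5.
So c(n) = \left(8 - 5 n\right) \cdot (1)^n.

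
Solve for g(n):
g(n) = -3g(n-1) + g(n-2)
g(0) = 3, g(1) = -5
Characteristic equation: x² + 3x - 1 = 0.
Discriminant Δ = (-3)² + 4·(1) = 13.
Roots r₁,₂ = (-3 ± √13)/2, so r₁ = - \frac{3}{2} + \frac{\sqrt{13}}{2}, r₂ = - \frac{\sqrt{13}}{2} - \frac{3}{2}.
General solution: g(n) = A·r₁^n + B·r₂^n.
From the initial conditions, A + B = 3 and r₁A + r₂B = -5.
Since r₁ - r₂ = √13: A = (-5 - (3)r₂)/√13 = \frac{3}{2} - \frac{\sqrt{13}}{26}, and B = 3 - A = \frac{\sqrt{13}}{26} + \frac{3}{2}.
So g(n) = \left(\frac{3}{2} - \frac{\sqrt{13}}{26}\right)\left(- \frac{3}{2} + \frac{\sqrt{13}}{2}\right)^n + \left(\frac{\sqrt{13}}{26} + \frac{3}{2}\right)\left(- \frac{\sqrt{13}}{2} - \frac{3}{2}\right)^n.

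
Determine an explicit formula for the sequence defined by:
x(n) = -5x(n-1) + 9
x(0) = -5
First-order linear non-homogeneous.
Homogeneous solution: x_h(n) = A·(-5)^n.
Try constant particular solution x_p = K: K = -5K + 9 ⇒ K = \frac{3}{2}.
General: x(n) = A·(-5)^n + \frac{3}{2}.
Apply x(0) = -5: A + \frac{3}{2} = -5 ⇒ A = - \frac{13}{2}.
So x(n) = \frac{3}{2} - \frac{13 \left(-5\right)^{n}}{2}.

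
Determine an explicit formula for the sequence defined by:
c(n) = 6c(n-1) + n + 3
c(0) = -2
First-order linear with linear forcing.
Homogeneous solution: c_h(n) = A·(6)^n.
Try particular c_p(n) = pn + q. Substituting:
  pn + q = 6(p(n-1) + q) + n + 3.
Matching the n-coefficient: p = 6p + 1 ⇒ p = - \frac{1}{5}.
Matching constants: q = -6p + 6q + 3 ⇒ q = - \frac{21}{25}.
General: c(n) = A·(6)^n - \frac{n}{5} - \frac{21}{25}.
Apply c(0) = -2: A - \frac{21}{25} = -2 ⇒ A = - \frac{29}{25}.
So c(n) = - \frac{29 \cdot 6^{n}}{25} - \frac{n}{5} - \frac{21}{25}.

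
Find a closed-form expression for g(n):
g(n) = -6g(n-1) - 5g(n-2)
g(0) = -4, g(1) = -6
Characteristic equation: x² + 6x + 5 = 0, which factors as (x - (-1))(x - (-5)) = 0.
Roots r₁ = -1, r₂ = -5 (distinct).
General solution: g(n) = A·(-1)^n + B·(-5)^n.
From g(0) = -4: A + B = -4.
From g(1) = -6: -A - 5B = -6.
Solving: A = - \frac{13}{2}, B = \frac{5}{2}.
So g(n) = - \frac{13 \left(-1\right)^{n}}{2} + \frac{5 \left(-5\right)^{n}}{2}.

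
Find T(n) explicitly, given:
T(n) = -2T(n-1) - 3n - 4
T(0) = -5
First-order linear with linear forcing.
Homogeneous solution: T_h(n) = A·(-2)^n.
Try particular T_p(n) = pn + q. Substituting:
  pn + q = -2(p(n-1) + q) - 3n - 4.
Matching the n-coefficient: p = -2p - 3 ⇒ p = -1.
Matching constants: q = 2p - 2q - 4 ⇒ q = -2.
General: T(n) = A·(-2)^n - n - 2.
Apply T(0) = -5: A - 2 = -5 ⇒ A = -3.
So T(n) = - 3 \left(-2\right)^{n} - n - 2.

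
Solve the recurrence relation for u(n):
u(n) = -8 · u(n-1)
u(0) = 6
Pure geometric recurrence with ratio -8.
By induction u(n) = u(0) · (-8)^n = 6 \left(-8\right)^{n}.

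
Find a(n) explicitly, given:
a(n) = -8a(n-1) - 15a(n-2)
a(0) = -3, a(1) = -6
Characteristic equation: x² + 8x + 15 = 0, which factors as (x - (-5))(x - (-3)) = 0.
Roots r₁ = -5, r₂ = -3 (distinct).
General solution: a(n) = A·(-5)^n + B·(-3)^n.
From a(0) = -3: A + B = -3.
From a(1) = -6: -5A - 3B = -6.
Solving: A = \frac{15}{2}, B = - \frac{21}{2}.
So a(n) = - \frac{21 \left(-3\right)^{n}}{2} + \frac{15 \left(-5\right)^{n}}{2}.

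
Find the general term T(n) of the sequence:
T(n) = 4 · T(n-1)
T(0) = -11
Pure geometric recurrence with ratio 4.
By induction T(n) = T(0) · (4)^n = - 11 \cdot 4^{n}.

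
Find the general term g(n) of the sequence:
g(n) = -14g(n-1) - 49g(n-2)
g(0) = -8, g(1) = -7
Characteristic equation: x² + 14x + 49 = 0, which is (x - (-7))².
Repeated root r = -7.
General solution: g(n) = (A + Bn)·(-7)^n.
From g(0) = -8: A = -8.
From g(1) = -7: (A + B)·(-7) = -7 ⇒ B = 9.
So g(n) = \left(9 n - 8\right) \cdot (-7)^n.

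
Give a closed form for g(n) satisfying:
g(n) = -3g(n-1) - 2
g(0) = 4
First-order linear non-homogeneous.
Homogeneous solution: g_h(n) = A·(-3)^n.
Try constant particular solution g_p = K: K = -3K - 2 ⇒ K = - \frac{1}{2}.
General: g(n) = A·(-3)^n - \frac{1}{2}.
Apply g(0) = 4: A - \frac{1}{2} = 4 ⇒ A = \frac{9}{2}.
So g(n) = \frac{9 \left(-3\right)^{n}}{2} - \frac{1}{2}.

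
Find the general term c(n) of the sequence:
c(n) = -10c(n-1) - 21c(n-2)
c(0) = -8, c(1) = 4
Characteristic equation: x² + 10x + 21 = 0, which factors as (x - (-7))(x - (-3)) = 0.
Roots r₁ = -7, r₂ = -3 (distinct).
General solution: c(n) = A·(-7)^n + B·(-3)^n.
From c(0) = -8: A + B = -8.
From c(1) = 4: -7A - 3B = 4.
Solving: A = 5, B = -13.
So c(n) = - 13 \left(-3\right)^{n} + 5 \left(-7\right)^{n}.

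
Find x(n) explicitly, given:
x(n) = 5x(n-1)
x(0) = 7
This is a homogeneous first-order recurrence with ratio 5.
By induction x(n) = x(0) · (5)^n = 7 \cdot 5^{n}.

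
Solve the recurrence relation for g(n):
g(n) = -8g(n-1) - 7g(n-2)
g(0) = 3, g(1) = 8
Characteristic equation: x² + 8x + 7 = 0, which factors as (x - (-1))(x - (-7)) = 0.
Roots r₁ = -1, r₂ = -7 (distinct).
General solution: g(n) = A·(-1)^n + B·(-7)^n.
From g(0) = 3: A + B = 3.
From g(1) = 8: -A - 7B = 8.
Solving: A = \frac{29}{6}, B = - \frac{11}{6}.
So g(n) = \frac{29 \left(-1\right)^{n}}{6} - \frac{11 \left(-7\right)^{n}}{6}.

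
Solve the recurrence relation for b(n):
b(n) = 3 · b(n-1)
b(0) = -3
Pure geometric recurrence with ratio 3.
By induction b(n) = b(0) · (3)^n = - 3 \cdot 3^{n}.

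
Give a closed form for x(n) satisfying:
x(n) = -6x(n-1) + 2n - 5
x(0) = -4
First-order linear with linear forcing.
Homogeneous solution: x_h(n) = A·(-6)^n.
Try particular x_p(n) = pn + q. Substituting:
  pn + q = -6(p(n-1) + q) + 2n - 5.
Matching the n-coefficient: p = -6p + 2 ⇒ p = \frac{2}{7}.
Matching constants: q = 6p - 6q - 5 ⇒ q = - \frac{23}{49}.
General: x(n) = A·(-6)^n + \frac{2 n}{7} - \frac{23}{49}.
Apply x(0) = -4: A - \frac{23}{49} = -4 ⇒ A = - \frac{173}{49}.
So x(n) = - \frac{173 \left(-6\right)^{n}}{49} + \frac{2 n}{7} - \frac{23}{49}.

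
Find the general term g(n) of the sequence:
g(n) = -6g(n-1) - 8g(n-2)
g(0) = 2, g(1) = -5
Characteristic equation: x² + 6x + 8 = 0, which factors as (x - (-2))(x - (-4)) = 0.
Roots r₁ = -2, r₂ = -4 (distinct).
General solution: g(n) = A·(-2)^n + B·(-4)^n.
From g(0) = 2: A + B = 2.
From g(1) = -5: -2A - 4B = -5.
Solving: A = \frac{3}{2}, B = \frac{1}{2}.
So g(n) = \frac{3 \left(-2\right)^{n}}{2} + \frac{\left(-4\right)^{n}}{2}.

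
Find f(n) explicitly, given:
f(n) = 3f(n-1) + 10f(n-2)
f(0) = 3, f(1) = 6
Characteristic equation: x² - 3x - 10 = 0, which factors as (x - (-2))(x - (5)) = 0.
Roots r₁ = -2, r₂ = 5 (distinct).
General solution: f(n) = A·(-2)^n + B·(5)^n.
From f(0) = 3: A + B = 3.
From f(1) = 6: -2A + 5B = 6.
Solving: A = \frac{9}{7}, B = \frac{12}{7}.
So f(n) = \frac{9 \left(-2\right)^{n}}{7} + \frac{12 \cdot 5^{n}}{7}.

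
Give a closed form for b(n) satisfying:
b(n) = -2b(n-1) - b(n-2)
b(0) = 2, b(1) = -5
Characteristic equation: x² + 2x + 1 = 0, which is (x - (-1))².
Repeated root r = -1.
General solution: b(n) = (A + Bn)·(-1)^n.
From b(0) = 2: A = 2.
From b(1) = -5: (A + B)·(-1) = -5 ⇒ B = 3.
So b(n) = \left(3 n + 2\right) \cdot (-1)^n.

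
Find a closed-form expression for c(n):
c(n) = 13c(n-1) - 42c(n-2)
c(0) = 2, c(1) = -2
Characteristic equation: x² - 13x + 42 = 0, which factors as (x - (6))(x - (7)) = 0.
Roots r₁ = 6, r₂ = 7 (distinct).
General solution: c(n) = A·(6)^n + B·(7)^n.
From c(0) = 2: A + B = 2.
From c(1) = -2: 6A + 7B = -2.
Solving: A = 16, B = -14.
So c(n) = 16 \cdot 6^{n} - 14 \cdot 7^{n}.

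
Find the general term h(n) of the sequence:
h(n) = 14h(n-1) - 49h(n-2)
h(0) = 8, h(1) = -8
Characteristic equation: x² - 14x + 49 = 0, which is (x - (7))².
Repeated root r = 7.
General solution: h(n) = (A + Bn)·(7)^n.
From h(0) = 8: A = 8.
From h(1) = -8: (A + B)·(7) = -8 ⇒ B = - \frac{64}{7}.
So h(n) = \left(8 - \frac{64 n}{7}\right) \cdot (7)^n.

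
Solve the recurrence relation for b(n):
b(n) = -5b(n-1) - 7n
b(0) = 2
First-order linear with linear forcing.
Homogeneous solution: b_h(n) = A·(-5)^n.
Try particular b_p(n) = pn + q. Substituting:
  pn + q = -5(p(n-1) + q) - 7n.
Matching the n-coefficient: p = -5p - 7 ⇒ p = - \frac{7}{6}.
Matching constants: q = 5p - 5q ⇒ q = - \frac{35}{36}.
General: b(n) = A·(-5)^n - \frac{7 n}{6} - \frac{35}{36}.
Apply b(0) = 2: A - \frac{35}{36} = 2 ⇒ A = \frac{107}{36}.
So b(n) = \frac{107 \left(-5\right)^{n}}{36} - \frac{7 n}{6} - \frac{35}{36}.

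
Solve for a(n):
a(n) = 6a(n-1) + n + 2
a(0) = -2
First-order linear with linear forcing.
Homogeneous solution: a_h(n) = A·(6)^n.
Try particular a_p(n) = pn + q. Substituting:
  pn + q = 6(p(n-1) + q) + n + 2.
Matching the n-coefficient: p = 6p + 1 ⇒ p = - \frac{1}{5}.
Matching constants: q = -6p + 6q + 2 ⇒ q = - \frac{16}{25}.
General: a(n) = A·(6)^n - \frac{n}{5} - \frac{16}{25}.
Apply a(0) = -2: A - \frac{16}{25} = -2 ⇒ A = - \frac{34}{25}.
So a(n) = - \frac{34 \cdot 6^{n}}{25} - \frac{n}{5} - \frac{16}{25}.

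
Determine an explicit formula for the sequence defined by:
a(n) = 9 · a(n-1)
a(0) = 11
Pure geometric recurrence with ratio 9.
By induction a(n) = a(0) · (9)^n = 11 \cdot 9^{n}.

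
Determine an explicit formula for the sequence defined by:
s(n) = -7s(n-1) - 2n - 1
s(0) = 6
First-order linear with linear forcing.
Homogeneous solution: s_h(n) = A·(-7)^n.
Try particular s_p(n) = pn + q. Substituting:
  pn + q = -7(p(n-1) + q) - 2n - 1.
Matching the n-coefficient: p = -7p - 2 ⇒ p = - \frac{1}{4}.
Matching constants: q = 7p - 7q - 1 ⇒ q = - \frac{11}{32}.
General: s(n) = A·(-7)^n - \frac{n}{4} - \frac{11}{32}.
Apply s(0) = 6: A - \frac{11}{32} = 6 ⇒ A = \frac{203}{32}.
So s(n) = \frac{203 \left(-7\right)^{n}}{32} - \frac{n}{4} - \frac{11}{32}.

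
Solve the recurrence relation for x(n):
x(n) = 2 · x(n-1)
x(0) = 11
Pure geometric recurrence with ratio 2.
By induction x(n) = x(0) · (2)^n = 11 \cdot 2^{n}.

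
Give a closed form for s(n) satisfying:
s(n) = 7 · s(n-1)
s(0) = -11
Pure geometric recurrence with ratio 7.
By induction s(n) = s(0) · (7)^n = - 11 \cdot 7^{n}.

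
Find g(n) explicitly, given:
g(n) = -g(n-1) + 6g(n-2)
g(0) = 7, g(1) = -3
Characteristic equation: x² + x - 6 = 0, which factors as (x - (-3))(x - (2)) = 0.
Roots r₁ = -3, r₂ = 2 (distinct).
General solution: g(n) = A·(-3)^n + B·(2)^n.
From g(0) = 7: A + B = 7.
From g(1) = -3: -3A + 2B = -3.
Solving: A = \frac{17}{5}, B = \frac{18}{5}.
So g(n) = \frac{17 \left(-3\right)^{n}}{5} + \frac{18 \cdot 2^{n}}{5}.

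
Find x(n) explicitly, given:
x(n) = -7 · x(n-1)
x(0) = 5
Pure geometric recurrence with ratio -7.
By induction x(n) = x(0) · (-7)^n = 5 \left(-7\right)^{n}.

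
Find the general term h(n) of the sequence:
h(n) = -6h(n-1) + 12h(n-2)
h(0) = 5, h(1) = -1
Characteristic equation: x² + 6x - 12 = 0.
Discriminant Δ = (-6)² + 4·(12) = 84.
Roots r₁,₂ = (-6 ± √84)/2, so r₁ = -3 + \sqrt{21}, r₂ = - \sqrt{21} - 3.
General solution: h(n) = A·r₁^n + B·r₂^n.
From the initial conditions, A + B = 5 and r₁A + r₂B = -1.
Since r₁ - r₂ = √84: A = (-1 - (5)r₂)/√84 = \frac{\sqrt{21}}{3} + \frac{5}{2}, and B = 5 - A = \frac{5}{2} - \frac{\sqrt{21}}{3}.
So h(n) = \left(\frac{\sqrt{21}}{3} + \frac{5}{2}\right)\left(-3 + \sqrt{21}\right)^n + \left(\frac{5}{2} - \frac{\sqrt{21}}{3}\right)\left(- \sqrt{21} - 3\right)^n.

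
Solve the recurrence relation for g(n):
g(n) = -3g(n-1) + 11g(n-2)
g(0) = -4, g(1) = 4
Characteristic equation: x² + 3x - 11 = 0.
Discriminant Δ = (-3)² + 4·(11) = 53.
Roots r₁,₂ = (-3 ± √53)/2, so r₁ = - \frac{3}{2} + \frac{\sqrt{53}}{2}, r₂ = - \frac{\sqrt{53}}{2} - \frac{3}{2}.
General solution: g(n) = A·r₁^n + B·r₂^n.
From the initial conditions, A + B = -4 and r₁A + r₂B = 4.
Since r₁ - r₂ = √53: A = (4 - (-4)r₂)/√53 = -2 - \frac{2 \sqrt{53}}{53}, and B = -4 - A = -2 + \frac{2 \sqrt{53}}{53}.
So g(n) = \left(-2 - \frac{2 \sqrt{53}}{53}\right)\left(- \frac{3}{2} + \frac{\sqrt{53}}{2}\right)^n + \left(-2 + \frac{2 \sqrt{53}}{53}\right)\left(- \frac{\sqrt{53}}{2} - \frac{3}{2}\right)^n.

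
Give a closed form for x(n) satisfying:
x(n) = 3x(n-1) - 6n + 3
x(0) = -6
First-order linear with linear forcing.
Homogeneous solution: x_h(n) = A·(3)^n.
Try particular x_p(n) = pn + q. Substituting:
  pn + q = 3(p(n-1) + q) - 6n + 3.
Matching the n-coefficient: p = 3p - 6 ⇒ p = 3.
Matching constants: q = -3p + 3q + 3 ⇒ q = 3.
General: x(n) = A·(3)^n + 3 n + 3.
Apply x(0) = -6: A + 3 = -6 ⇒ A = -9.
So x(n) = - 9 \cdot 3^{n} + 3 n + 3.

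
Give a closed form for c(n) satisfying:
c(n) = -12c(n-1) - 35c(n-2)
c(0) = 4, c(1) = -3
Characteristic equation: x² + 12x + 35 = 0, which factors as (x - (-7))(x - (-5)) = 0.
Roots r₁ = -7, r₂ = -5 (distinct).
General solution: c(n) = A·(-7)^n + B·(-5)^n.
From c(0) = 4: A + B = 4.
From c(1) = -3: -7A - 5B = -3.
Solving: A = - \frac{17}{2}, B = \frac{25}{2}.
So c(n) = \frac{25 \left(-5\right)^{n}}{2} - \frac{17 \left(-7\right)^{n}}{2}.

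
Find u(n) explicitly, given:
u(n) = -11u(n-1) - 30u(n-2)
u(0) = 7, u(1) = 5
Characteristic equation: x² + 11x + 30 = 0, which factors as (x - (-5))(x - (-6)) = 0.
Roots r₁ = -5, r₂ = -6 (distinct).
General solution: u(n) = A·(-5)^n + B·(-6)^n.
From u(0) = 7: A + B = 7.
From u(1) = 5: -5A - 6B = 5.
Solving: A = 47, B = -40.
So u(n) = 47 \left(-5\right)^{n} - 40 \left(-6\right)^{n}.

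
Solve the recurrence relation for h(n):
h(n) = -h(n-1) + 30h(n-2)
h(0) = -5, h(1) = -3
Characteristic equation: x² + x - 30 = 0, which factors as (x - (5))(x - (-6)) = 0.
Roots r₁ = 5, r₂ = -6 (distinct).
General solution: h(n) = A·(5)^n + B·(-6)^n.
From h(0) = -5: A + B = -5.
From h(1) = -3: 5A - 6B = -3.
Solving: A = -3, B = -2.
So h(n) = - 2 \left(-6\right)^{n} - 3 \cdot 5^{n}.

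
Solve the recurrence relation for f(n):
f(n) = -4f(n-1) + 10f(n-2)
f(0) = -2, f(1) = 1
Characteristic equation: x² + 4x - 10 = 0.
Discriminant Δ = (-4)² + 4·(10) = 56.
Roots r₁,₂ = (-4 ± √56)/2, so r₁ = -2 + \sqrt{14}, r₂ = - \sqrt{14} - 2.
General solution: f(n) = A·r₁^n + B·r₂^n.
From the initial conditions, A + B = -2 and r₁A + r₂B = 1.
Since r₁ - r₂ = √56: A = (1 - (-2)r₂)/√56 = -1 - \frac{3 \sqrt{14}}{28}, and B = -2 - A = -1 + \frac{3 \sqrt{14}}{28}.
So f(n) = \left(-1 - \frac{3 \sqrt{14}}{28}\right)\left(-2 + \sqrt{14}\right)^n + \left(-1 + \frac{3 \sqrt{14}}{28}\right)\left(- \sqrt{14} - 2\right)^n.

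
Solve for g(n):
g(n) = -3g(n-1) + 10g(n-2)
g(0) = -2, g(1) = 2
Characteristic equation: x² + 3x - 10 = 0, which factors as (x - (2))(x - (-5)) = 0.
Roots r₁ = 2, r₂ = -5 (distinct).
General solution: g(n) = A·(2)^n + B·(-5)^n.
From g(0) = -2: A + B = -2.
From g(1) = 2: 2A - 5B = 2.
Solving: A = - \frac{8}{7}, B = - \frac{6}{7}.
So g(n) = - \frac{6 \left(-5\right)^{n}}{7} - \frac{8 \cdot 2^{n}}{7}.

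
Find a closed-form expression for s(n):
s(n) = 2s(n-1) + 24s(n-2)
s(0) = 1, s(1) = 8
Characteristic equation: x² - 2x - 24 = 0, which factors as (x - (6))(x - (-4)) = 0.
Roots r₁ = 6, r₂ = -4 (distinct).
General solution: s(n) = A·(6)^n + B·(-4)^n.
From s(0) = 1: A + B = 1.
From s(1) = 8: 6A - 4B = 8.
Solving: A = \frac{6}{5}, B = - \frac{1}{5}.
So s(n) = - \frac{\left(-4\right)^{n}}{5} + \frac{6 \cdot 6^{n}}{5}.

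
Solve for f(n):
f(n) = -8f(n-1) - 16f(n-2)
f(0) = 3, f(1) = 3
Characteristic equation: x² + 8x + 16 = 0, which is (x - (-4))².
Repeated root r = -4.
General solution: f(n) = (A + Bn)·(-4)^n.
From f(0) = 3: A = 3.
From f(1) = 3: (A + B)·(-4) = 3 ⇒ B = - \frac{15}{4}.
So f(n) = \left(3 - \frac{15 n}{4}\right) \cdot (-4)^n.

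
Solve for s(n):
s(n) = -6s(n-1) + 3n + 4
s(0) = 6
First-order linear with linear forcing.
Homogeneous solution: s_h(n) = A·(-6)^n.
Try particular s_p(n) = pn + q. Substituting:
  pn + q = -6(p(n-1) + q) + 3n + 4.
Matching the n-coefficient: p = -6p + 3 ⇒ p = \frac{3}{7}.
Matching constants: q = 6p - 6q + 4 ⇒ q = \frac{46}{49}.
General: s(n) = A·(-6)^n + \frac{3 n}{7} + \frac{46}{49}.
Apply s(0) = 6: A + \frac{46}{49} = 6 ⇒ A = \frac{248}{49}.
So s(n) = \frac{248 \left(-6\right)^{n}}{49} + \frac{3 n}{7} + \frac{46}{49}.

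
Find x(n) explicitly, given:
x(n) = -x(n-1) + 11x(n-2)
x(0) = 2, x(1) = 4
Characteristic equation: x² + x - 11 = 0.
Discriminant Δ = (-1)² + 4·(11) = 45.
Roots r₁,₂ = (-1 ± √45)/2, so r₁ = - \frac{1}{2} + \frac{3 \sqrt{5}}{2}, r₂ = - \frac{3 \sqrt{5}}{2} - \frac{1}{2}.
General solution: x(n) = A·r₁^n + B·r₂^n.
From the initial conditions, A + B = 2 and r₁A + r₂B = 4.
Since r₁ - r₂ = √45: A = (4 - (2)r₂)/√45 = \frac{\sqrt{5}}{3} + 1, and B = 2 - A = 1 - \frac{\sqrt{5}}{3}.
So x(n) = \left(\frac{\sqrt{5}}{3} + 1\right)\left(- \frac{1}{2} + \frac{3 \sqrt{5}}{2}\right)^n + \left(1 - \frac{\sqrt{5}}{3}\right)\left(- \frac{3 \sqrt{5}}{2} - \frac{1}{2}\right)^n.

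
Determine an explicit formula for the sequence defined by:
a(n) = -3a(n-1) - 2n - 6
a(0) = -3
First-order linear with linear forcing.
Homogeneous solution: a_h(n) = A·(-3)^n.
Try particular a_p(n) = pn + q. Substituting:
  pn + q = -3(p(n-1) + q) - 2n - 6.
Matching the n-coefficient: p = -3p - 2 ⇒ p = - \frac{1}{2}.
Matching constants: q = 3p - 3q - 6 ⇒ q = - \frac{15}{8}.
General: a(n) = A·(-3)^n - \frac{n}{2} - \frac{15}{8}.
Apply a(0) = -3: A - \frac{15}{8} = -3 ⇒ A = - \frac{9}{8}.
So a(n) = - \frac{9 \left(-3\right)^{n}}{8} - \frac{n}{2} - \frac{15}{8}.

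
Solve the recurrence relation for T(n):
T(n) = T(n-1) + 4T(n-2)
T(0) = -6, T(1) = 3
Characteristic equation: x² - x - 4 = 0.
Discriminant Δ = (1)² + 4·(4) = 17.
Roots r₁,₂ = (1 ± √17)/2, so r₁ = \frac{1}{2} + \frac{\sqrt{17}}{2}, r₂ = \frac{1}{2} - \frac{\sqrt{17}}{2}.
General solution: T(n) = A·r₁^n + B·r₂^n.
From the initial conditions, A + B = -6 and r₁A + r₂B = 3.
Since r₁ - r₂ = √17: A = (3 - (-6)r₂)/√17 = -3 + \frac{6 \sqrt{17}}{17}, and B = -6 - A = -3 - \frac{6 \sqrt{17}}{17}.
So T(n) = \left(-3 + \frac{6 \sqrt{17}}{17}\right)\left(\frac{1}{2} + \frac{\sqrt{17}}{2}\right)^n + \left(-3 - \frac{6 \sqrt{17}}{17}\right)\left(\frac{1}{2} - \frac{\sqrt{17}}{2}\right)^n.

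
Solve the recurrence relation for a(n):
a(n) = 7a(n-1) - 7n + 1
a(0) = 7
First-order linear with linear forcing.
Homogeneous solution: a_h(n) = A·(7)^n.
Try particular a_p(n) = pn + q. Substituting:
  pn + q = 7(p(n-1) + q) - 7n + 1.
Matching the n-coefficient: p = 7p - 7 ⇒ p = \frac{7}{6}.
Matching constants: q = -7p + 7q + 1 ⇒ q = \frac{43}{36}.
General: a(n) = A·(7)^n + \frac{7 n}{6} + \frac{43}{36}.
Apply a(0) = 7: A + \frac{43}{36} = 7 ⇒ A = \frac{209}{36}.
So a(n) = \frac{209 \cdot 7^{n}}{36} + \frac{7 n}{6} + \frac{43}{36}.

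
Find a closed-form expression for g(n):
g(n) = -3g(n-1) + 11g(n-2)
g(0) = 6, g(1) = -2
Characteristic equation: x² + 3x - 11 = 0.
Discriminant Δ = (-3)² + 4·(11) = 53.
Roots r₁,₂ = (-3 ± √53)/2, so r₁ = - \frac{3}{2} + \frac{\sqrt{53}}{2}, r₂ = - \frac{\sqrt{53}}{2} - \frac{3}{2}.
General solution: g(n) = A·r₁^n + B·r₂^n.
From the initial conditions, A + B = 6 and r₁A + r₂B = -2.
Since r₁ - r₂ = √53: A = (-2 - (6)r₂)/√53 = \frac{7 \sqrt{53}}{53} + 3, and B = 6 - A = 3 - \frac{7 \sqrt{53}}{53}.
So g(n) = \left(\frac{7 \sqrt{53}}{53} + 3\right)\left(- \frac{3}{2} + \frac{\sqrt{53}}{2}\right)^n + \left(3 - \frac{7 \sqrt{53}}{53}\right)\left(- \frac{\sqrt{53}}{2} - \frac{3}{2}\right)^n.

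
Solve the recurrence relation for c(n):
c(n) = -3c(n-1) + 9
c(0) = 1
First-order linear non-homogeneous.
Homogeneous solution: c_h(n) = A·(-3)^n.
Try constant particular solution c_p = K: K = -3K + 9 ⇒ K = \frac{9}{4}.
General: c(n) = A·(-3)^n + \frac{9}{4}.
Apply c(0) = 1: A + \frac{9}{4} = 1 ⇒ A = - \frac{5}{4}.
So c(n) = \frac{9}{4} - \frac{5 \left(-3\right)^{n}}{4}.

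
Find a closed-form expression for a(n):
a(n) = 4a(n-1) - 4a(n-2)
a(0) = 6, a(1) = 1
Characteristic equation: x² - 4x + 4 = 0, which is (x - (2))².
Repeated root r = 2.
General solution: a(n) = (A + Bn)·(2)^n.
From a(0) = 6: A = 6.
From a(1) = 1: (A + B)·(2) = 1 ⇒ B = - \frac{11}{2}.
So a(n) = \left(6 - \frac{11 n}{2}\right) \cdot (2)^n.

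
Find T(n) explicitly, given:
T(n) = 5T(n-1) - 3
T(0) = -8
First-order linear non-homogeneous.
Homogeneous solution: T_h(n) = A·(5)^n.
Try constant particular solution T_p = K: K = 5K - 3 ⇒ K = \frac{3}{4}.
General: T(n) = A·(5)^n + \frac{3}{4}.
Apply T(0) = -8: A + \frac{3}{4} = -8 ⇒ A = - \frac{35}{4}.
So T(n) = \frac{3}{4} - \frac{35 \cdot 5^{n}}{4}.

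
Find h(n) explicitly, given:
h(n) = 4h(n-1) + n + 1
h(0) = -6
First-order linear with linear forcing.
Homogeneous solution: h_h(n) = A·(4)^n.
Try particular h_p(n) = pn + q. Substituting:
  pn + q = 4(p(n-1) + q) + n + 1.
Matching the n-coefficient: p = 4p + 1 ⇒ p = - \frac{1}{3}.
Matching constants: q = -4p + 4q + 1 ⇒ q = - \frac{7}{9}.
General: h(n) = A·(4)^n - \frac{n}{3} - \frac{7}{9}.
Apply h(0) = -6: A - \frac{7}{9} = -6 ⇒ A = - \frac{47}{9}.
So h(n) = - \frac{47 \cdot 4^{n}}{9} - \frac{n}{3} - \frac{7}{9}.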